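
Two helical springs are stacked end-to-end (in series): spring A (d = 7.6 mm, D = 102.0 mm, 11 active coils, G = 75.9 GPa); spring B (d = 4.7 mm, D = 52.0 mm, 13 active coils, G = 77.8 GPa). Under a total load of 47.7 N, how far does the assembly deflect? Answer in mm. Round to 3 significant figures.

36.0 mm

k_A = Gd⁴/(8D³N_a) = (75.9×10³)(7.6⁴)/(8·102.0³·11) = 2.7115 N/mm
k_B = Gd⁴/(8D³N_a) = (77.8×10³)(4.7⁴)/(8·52.0³·13) = 2.5961 N/mm
Series: 1/k_eq = 1/2.7115 + 1/2.5961 = 0.75398; k_eq = 1.3263 N/mm
δ = F/k_eq = 47.7/1.3263 = 35.965 mm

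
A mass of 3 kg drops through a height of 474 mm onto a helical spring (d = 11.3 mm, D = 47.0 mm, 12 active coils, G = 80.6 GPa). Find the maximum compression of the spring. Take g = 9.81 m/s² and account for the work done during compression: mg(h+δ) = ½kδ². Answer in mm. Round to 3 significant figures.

14.8 mm

k = Gd⁴/(8D³N_a) = (80.6×10³)(11.3⁴)/(8·47.0³·12) = 131.85 N/mm
W = mg = 3 × 9.81 = 29.43 N
½kδ² − Wδ − Wh = 0 → δ = (W + √(W² + 2kWh))/k
δ = (29.43 + √(866.12 + 3.6786e+06))/131.85 = (29.43 + 1918.2)/131.85 = 14.771 mm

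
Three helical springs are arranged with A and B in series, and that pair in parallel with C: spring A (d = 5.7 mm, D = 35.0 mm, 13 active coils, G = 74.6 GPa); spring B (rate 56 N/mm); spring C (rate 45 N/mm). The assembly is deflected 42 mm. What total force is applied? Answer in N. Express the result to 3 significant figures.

k_A = Gd⁴/(8D³N_a) = (74.6×10³)(5.7⁴)/(8·35.0³·13) = 17.66 N/mm
Springs A,B series: k_AB = 1/(1/17.66+1/56) = 13.426 N/mm; parallel with C: k_eq = 13.426+45 = 58.426 N/mm
F = k_eq·δ = 58.426·42 = 2453.9 N

2450 N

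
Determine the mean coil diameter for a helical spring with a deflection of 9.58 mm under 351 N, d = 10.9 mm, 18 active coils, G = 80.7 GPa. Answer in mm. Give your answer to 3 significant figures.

Required rate k = F/δ = 351/9.58 = 36.639 N/mm
D = (Gd⁴/(8N_a·k))^(1/3) = (80.7×10³·10.9⁴/(8·18·36.639))^(1/3)
  = (215911)^(1/3) = 59.9918 mm

60.0 mm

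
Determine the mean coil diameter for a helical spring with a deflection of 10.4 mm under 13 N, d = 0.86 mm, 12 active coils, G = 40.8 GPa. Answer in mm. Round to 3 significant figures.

5.71 mm

Required rate k = F/δ = 13/10.4 = 1.25 N/mm
D = (Gd⁴/(8N_a·k))^(1/3) = (40.8×10³·0.86⁴/(8·12·1.25))^(1/3)
  = (185.983)^(1/3) = 5.7081 mm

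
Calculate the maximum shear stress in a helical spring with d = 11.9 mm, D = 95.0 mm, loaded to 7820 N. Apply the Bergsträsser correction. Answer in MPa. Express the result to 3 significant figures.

1320 MPa

Spring index C = D/d = 95.0/11.9 = 7.9832
K_B = (4C+2)/(4C−3) = 33.933/28.933 = 1.1728
τ₀ = 8FD/(πd³) = 8·7820·95.0/(π·11.9³) = 5.9432e+06/5294.1 = 1122.6 MPa
τ_max = K·τ₀ = 1.1728 × 1122.6 = 1316.6 MPa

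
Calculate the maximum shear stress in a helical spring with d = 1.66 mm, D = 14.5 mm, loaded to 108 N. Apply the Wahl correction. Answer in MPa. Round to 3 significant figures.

1020 MPa

Spring index C = D/d = 14.5/1.66 = 8.7349
K_W = (4C−1)/(4C−4) + 0.615/C = 33.940/30.940 + 0.0704 = 1.1674
τ₀ = 8FD/(πd³) = 8·108·14.5/(π·1.66³) = 12528/14.371 = 871.78 MPa
τ_max = K·τ₀ = 1.1674 × 871.78 = 1017.7 MPa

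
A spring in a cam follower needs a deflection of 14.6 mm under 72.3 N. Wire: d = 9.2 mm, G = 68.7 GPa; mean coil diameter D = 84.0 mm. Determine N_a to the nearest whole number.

Required rate k = F/δ = 72.3/14.6 = 4.9521 N/mm
N_a = Gd⁴/(8D³k) = (68.7×10³ × 9.2⁴)/(8 × 84.0³ × 4.9521)
    = 4.92162e+08 / 2.34808e+07 = 20.96 → 21 coils

21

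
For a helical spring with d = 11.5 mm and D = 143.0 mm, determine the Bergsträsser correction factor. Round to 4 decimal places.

C = D/d = 143.0/11.5 = 12.4348
K_B = (4C+2)/(4C−3) = 51.739/46.739 = 1.1070

1.1070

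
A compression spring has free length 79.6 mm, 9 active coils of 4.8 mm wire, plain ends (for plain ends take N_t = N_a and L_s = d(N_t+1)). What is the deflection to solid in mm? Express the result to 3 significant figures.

N_t = 9; L_s = 4.8·10 = 48 mm
δ_solid = L₀ − L_s = 79.6 − 48 = 31.6 mm

31.6 mm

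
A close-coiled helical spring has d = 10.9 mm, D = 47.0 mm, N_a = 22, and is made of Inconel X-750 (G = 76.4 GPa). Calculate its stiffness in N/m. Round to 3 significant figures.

k = Gd⁴/(8D³N_a) = (76.4×10³ × 10.9⁴) / (8 × 47.0³ × 22)
  = 1.07845e+09 / 1.82728e+07 = 59.019 N/mm = 59019 N/m

59000 N/m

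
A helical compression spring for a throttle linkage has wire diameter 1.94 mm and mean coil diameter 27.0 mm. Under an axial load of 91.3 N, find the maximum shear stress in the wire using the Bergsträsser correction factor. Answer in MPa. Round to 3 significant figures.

Spring index C = D/d = 27.0/1.94 = 13.9175
K_B = (4C+2)/(4C−3) = 57.670/52.670 = 1.0949
τ₀ = 8FD/(πd³) = 8·91.3·27.0/(π·1.94³) = 19720.8/22.938 = 859.74 MPa
τ_max = K·τ₀ = 1.0949 × 859.74 = 941.36 MPa

941 MPa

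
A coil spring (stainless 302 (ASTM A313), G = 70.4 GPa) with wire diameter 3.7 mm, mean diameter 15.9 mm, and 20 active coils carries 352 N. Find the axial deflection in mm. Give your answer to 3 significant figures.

17.2 mm

k = Gd⁴/(8D³N_a) = (70.4×10³)(3.7⁴)/(8·15.9³·20) = 20.515 N/mm
δ = F/k = 352 / 20.515 = 17.158 mm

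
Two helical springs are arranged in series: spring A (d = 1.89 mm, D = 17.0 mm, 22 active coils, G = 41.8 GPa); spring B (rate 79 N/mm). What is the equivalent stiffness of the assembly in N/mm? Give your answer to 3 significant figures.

k_A = Gd⁴/(8D³N_a) = (41.8×10³)(1.89⁴)/(8·17.0³·22) = 0.61683 N/mm
Series: 1/k_eq = 1/0.61683 + 1/79 = 1.6339; k_eq = 0.61205 N/mm

0.612 N/mm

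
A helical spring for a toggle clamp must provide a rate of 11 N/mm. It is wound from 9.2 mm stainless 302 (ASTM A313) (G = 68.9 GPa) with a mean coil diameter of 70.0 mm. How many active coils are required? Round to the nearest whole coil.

16

N_a = Gd⁴/(8D³k) = (68.9×10³ × 9.2⁴)/(8 × 70.0³ × 11)
    = 4.93595e+08 / 3.0184e+07 = 16.35 → 16 coils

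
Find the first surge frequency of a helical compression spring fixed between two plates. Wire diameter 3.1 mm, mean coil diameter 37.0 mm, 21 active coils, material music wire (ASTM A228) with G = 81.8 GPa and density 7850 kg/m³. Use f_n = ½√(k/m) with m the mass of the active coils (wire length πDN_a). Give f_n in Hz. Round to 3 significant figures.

39.2 Hz

k = Gd⁴/(8D³N_a) = (81.8×10³)(3.1⁴)/(8·37.0³·21) = 0.88774 N/mm = 887.74 N/m
Wire length L = πDN_a = π·37.0·21 = 2441 mm
m = ρ·(πd²/4)·L = 7850 × 7.5477×10⁻⁶ m² × 2.441 m = 0.14463 kg
f_n = ½√(k/m) = 0.5·√(887.74/0.14463) = 0.5·√(6138.1) = 39.173 Hz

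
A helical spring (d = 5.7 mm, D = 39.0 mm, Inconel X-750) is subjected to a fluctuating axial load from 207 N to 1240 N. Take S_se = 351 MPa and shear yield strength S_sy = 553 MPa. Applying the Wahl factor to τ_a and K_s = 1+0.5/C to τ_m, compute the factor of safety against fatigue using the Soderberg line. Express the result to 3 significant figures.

0.583

C = D/d = 39.0/5.7 = 6.8421; K_W = (4C−1)/(4C−4)+0.615/C = 1.2183; K_s = 1+0.5/C = 1.0731
F_a = (F_max−F_min)/2 = 516.5 N; F_m = (F_max+F_min)/2 = 723.5 N
τ_a = K_W·8F_aD/(πd³) = 1.2183 × 276.98 = 337.44 MPa
τ_m = K_s·8F_mD/(πd³) = 1.0731 × 387.99 = 416.34 MPa
Soderberg: 1/n_f = τ_a/S_se + τ_m/S_sy = 337.44/351 + 416.34/553 = 0.96136 + 0.75288 = 1.7142
n_f = 1/1.7142 = 0.5834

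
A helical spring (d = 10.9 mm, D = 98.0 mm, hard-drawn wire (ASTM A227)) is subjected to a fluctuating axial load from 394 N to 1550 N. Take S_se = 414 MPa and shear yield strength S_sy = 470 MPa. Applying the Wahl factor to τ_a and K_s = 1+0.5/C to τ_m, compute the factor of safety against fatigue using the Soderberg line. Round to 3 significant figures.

C = D/d = 98.0/10.9 = 8.9908; K_W = (4C−1)/(4C−4)+0.615/C = 1.1623; K_s = 1+0.5/C = 1.0556
F_a = (F_max−F_min)/2 = 578 N; F_m = (F_max+F_min)/2 = 972 N
τ_a = K_W·8F_aD/(πd³) = 1.1623 × 111.38 = 129.45 MPa
τ_m = K_s·8F_mD/(πd³) = 1.0556 × 187.31 = 197.72 MPa
Soderberg: 1/n_f = τ_a/S_se + τ_m/S_sy = 129.45/414 + 197.72/470 = 0.31269 + 0.42069 = 0.73338
n_f = 1/0.73338 = 1.364

1.36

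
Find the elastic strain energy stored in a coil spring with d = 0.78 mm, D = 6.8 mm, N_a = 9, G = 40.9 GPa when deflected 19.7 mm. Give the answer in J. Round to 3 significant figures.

0.130 J

k = Gd⁴/(8D³N_a) = (40.9×10³)(0.78⁴)/(8·6.8³·9) = 0.66872 N/mm
U = ½kδ² = 0.5 × 0.66872 × 19.7² = 129.76 N·mm = 0.12976 J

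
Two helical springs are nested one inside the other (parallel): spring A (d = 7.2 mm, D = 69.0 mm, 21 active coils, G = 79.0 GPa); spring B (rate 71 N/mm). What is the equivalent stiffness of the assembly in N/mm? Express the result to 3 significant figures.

74.8 N/mm

k_A = Gd⁴/(8D³N_a) = (79.0×10³)(7.2⁴)/(8·69.0³·21) = 3.8468 N/mm
Parallel: k_eq = 3.8468 + 71 = 74.847 N/mm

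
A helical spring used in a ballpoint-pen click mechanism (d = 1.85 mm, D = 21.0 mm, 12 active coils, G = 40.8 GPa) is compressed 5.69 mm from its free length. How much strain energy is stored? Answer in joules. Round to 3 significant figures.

k = Gd⁴/(8D³N_a) = (40.8×10³)(1.85⁴)/(8·21.0³·12) = 0.53755 N/mm
U = ½kδ² = 0.5 × 0.53755 × 5.69² = 8.7019 N·mm = 0.0087019 J

0.00870 J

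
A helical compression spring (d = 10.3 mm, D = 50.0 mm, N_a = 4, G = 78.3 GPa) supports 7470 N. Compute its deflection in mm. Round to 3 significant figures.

33.9 mm

k = Gd⁴/(8D³N_a) = (78.3×10³)(10.3⁴)/(8·50.0³·4) = 220.32 N/mm
δ = F/k = 7470 / 220.32 = 33.905 mm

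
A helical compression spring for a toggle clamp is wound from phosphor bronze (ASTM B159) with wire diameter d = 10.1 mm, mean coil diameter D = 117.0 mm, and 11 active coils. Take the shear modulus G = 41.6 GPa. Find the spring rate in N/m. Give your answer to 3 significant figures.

k = Gd⁴/(8D³N_a) = (41.6×10³ × 10.1⁴) / (8 × 117.0³ × 11)
  = 4.32891e+08 / 1.40942e+08 = 3.0714 N/mm = 3071.4 N/m

3070 N/m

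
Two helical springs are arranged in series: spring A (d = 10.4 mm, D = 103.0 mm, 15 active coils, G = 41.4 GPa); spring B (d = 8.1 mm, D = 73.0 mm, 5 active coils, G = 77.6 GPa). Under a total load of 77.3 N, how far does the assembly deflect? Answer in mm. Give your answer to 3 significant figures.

k_A = Gd⁴/(8D³N_a) = (41.4×10³)(10.4⁴)/(8·103.0³·15) = 3.6935 N/mm
k_B = Gd⁴/(8D³N_a) = (77.6×10³)(8.1⁴)/(8·73.0³·5) = 21.467 N/mm
Series: 1/k_eq = 1/3.6935 + 1/21.467 = 0.31733; k_eq = 3.1513 N/mm
δ = F/k_eq = 77.3/3.1513 = 24.529 mm

24.5 mm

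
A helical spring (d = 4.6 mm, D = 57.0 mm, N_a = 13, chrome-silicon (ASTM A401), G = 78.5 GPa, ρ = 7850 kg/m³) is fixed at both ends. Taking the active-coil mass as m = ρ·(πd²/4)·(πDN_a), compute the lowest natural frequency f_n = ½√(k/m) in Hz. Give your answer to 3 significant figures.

k = Gd⁴/(8D³N_a) = (78.5×10³)(4.6⁴)/(8·57.0³·13) = 1.8249 N/mm = 1824.9 N/m
Wire length L = πDN_a = π·57.0·13 = 2327.9 mm
m = ρ·(πd²/4)·L = 7850 × 16.619×10⁻⁶ m² × 2.3279 m = 0.3037 kg
f_n = ½√(k/m) = 0.5·√(1824.9/0.3037) = 0.5·√(6009) = 38.759 Hz

38.8 Hz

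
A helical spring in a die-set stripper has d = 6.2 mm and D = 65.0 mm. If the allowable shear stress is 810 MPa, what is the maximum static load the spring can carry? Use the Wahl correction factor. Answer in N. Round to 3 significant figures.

C = D/d = 65.0/6.2 = 10.4839
K_W = (4C−1)/(4C−4) + 0.615/C = 40.935/37.935 + 0.0587 = 1.1377
τ_max = K·8FD/(πd³) → F_max = τ_allow·πd³/(8DK)
F_max = 810·π·6.2³/(8·65.0·1.1377) = 6.0647e+05/591.63 = 1025.1 N

1030 N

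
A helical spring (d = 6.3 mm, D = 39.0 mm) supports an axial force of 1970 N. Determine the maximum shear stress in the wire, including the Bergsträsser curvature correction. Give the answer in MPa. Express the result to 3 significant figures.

962 MPa

Spring index C = D/d = 39.0/6.3 = 6.1905
K_B = (4C+2)/(4C−3) = 26.762/21.762 = 1.2298
τ₀ = 8FD/(πd³) = 8·1970·39.0/(π·6.3³) = 614640/785.55 = 782.44 MPa
τ_max = K·τ₀ = 1.2298 × 782.44 = 962.21 MPa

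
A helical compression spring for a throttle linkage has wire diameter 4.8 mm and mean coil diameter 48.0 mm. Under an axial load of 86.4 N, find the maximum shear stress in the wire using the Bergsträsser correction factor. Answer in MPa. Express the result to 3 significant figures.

Spring index C = D/d = 48.0/4.8 = 10.0000
K_B = (4C+2)/(4C−3) = 42.000/37.000 = 1.1351
τ₀ = 8FD/(πd³) = 8·86.4·48.0/(π·4.8³) = 33177.6/347.44 = 95.493 MPa
τ_max = K·τ₀ = 1.1351 × 95.493 = 108.4 MPa

108 MPa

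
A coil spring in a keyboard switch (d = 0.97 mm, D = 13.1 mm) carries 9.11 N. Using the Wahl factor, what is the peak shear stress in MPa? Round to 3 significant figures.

Spring index C = D/d = 13.1/0.97 = 13.5052
K_W = (4C−1)/(4C−4) + 0.615/C = 53.021/50.021 + 0.0455 = 1.1055
τ₀ = 8FD/(πd³) = 8·9.11·13.1/(π·0.97³) = 954.728/2.8672 = 332.98 MPa
τ_max = K·τ₀ = 1.1055 × 332.98 = 368.11 MPa

368 MPa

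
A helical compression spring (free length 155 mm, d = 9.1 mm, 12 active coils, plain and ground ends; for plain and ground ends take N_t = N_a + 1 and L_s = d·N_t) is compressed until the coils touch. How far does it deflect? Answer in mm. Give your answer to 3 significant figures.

N_t = 13; L_s = 9.1·13 = 118.3 mm
δ_solid = L₀ − L_s = 155 − 118.3 = 36.7 mm

36.7 mm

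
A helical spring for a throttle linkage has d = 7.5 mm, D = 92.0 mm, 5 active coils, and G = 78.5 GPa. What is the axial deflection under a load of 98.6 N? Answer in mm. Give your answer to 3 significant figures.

k = Gd⁴/(8D³N_a) = (78.5×10³)(7.5⁴)/(8·92.0³·5) = 7.9743 N/mm
δ = F/k = 98.6 / 7.9743 = 12.365 mm

12.4 mm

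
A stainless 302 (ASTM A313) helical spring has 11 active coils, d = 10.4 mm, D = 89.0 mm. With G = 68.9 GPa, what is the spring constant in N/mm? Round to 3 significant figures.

13.0 N/mm

k = Gd⁴/(8D³N_a) = (68.9×10³ × 10.4⁴) / (8 × 89.0³ × 11)
  = 8.06033e+08 / 6.20373e+07 = 12.993 N/mm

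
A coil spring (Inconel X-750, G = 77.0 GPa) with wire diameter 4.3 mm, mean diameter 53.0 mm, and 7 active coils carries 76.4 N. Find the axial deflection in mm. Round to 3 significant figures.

24.2 mm

k = Gd⁴/(8D³N_a) = (77.0×10³)(4.3⁴)/(8·53.0³·7) = 3.1575 N/mm
δ = F/k = 76.4 / 3.1575 = 24.196 mm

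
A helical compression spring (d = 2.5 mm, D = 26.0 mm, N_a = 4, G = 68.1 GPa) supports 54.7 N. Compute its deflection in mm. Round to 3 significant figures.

11.6 mm

k = Gd⁴/(8D³N_a) = (68.1×10³)(2.5⁴)/(8·26.0³·4) = 4.7297 N/mm
δ = F/k = 54.7 / 4.7297 = 11.565 mm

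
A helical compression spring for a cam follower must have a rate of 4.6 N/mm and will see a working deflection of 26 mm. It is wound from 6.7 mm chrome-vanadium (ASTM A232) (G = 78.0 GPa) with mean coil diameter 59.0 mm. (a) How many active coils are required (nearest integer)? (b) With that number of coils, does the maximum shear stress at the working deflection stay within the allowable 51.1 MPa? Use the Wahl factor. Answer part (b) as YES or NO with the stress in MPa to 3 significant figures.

(a) 21 coils; (b) NO, τ_max = 69.0 MPa

N_a = Gd⁴/(8D³k) = (78.0×10³)(6.7⁴)/(8·59.0³·4.6) = 20.8 → N_a = 21
Actual rate k = Gd⁴/(8D³·21) = 4.5554 N/mm
Working load F = kδ = 4.5554·26 = 118.44 N
C = 59.0/6.7 = 8.8060; K_W = (4C−1)/(4C−4)+0.615/C = 1.1659
τ_max = K_W·8FD/(πd³) = 1.1659·59.166 = 68.982 MPa
τ_max > 51.1 MPa → exceeds allowable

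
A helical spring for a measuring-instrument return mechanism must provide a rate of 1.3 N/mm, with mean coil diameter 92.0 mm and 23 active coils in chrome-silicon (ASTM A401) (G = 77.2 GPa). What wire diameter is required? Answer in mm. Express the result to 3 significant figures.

7.01 mm

d = (8D³N_a·k / G)^(1/4) = (8·92.0³·23·1.3 / (77.2×10³))^0.25
  = (2412.7)^0.25 = 7.0085 mm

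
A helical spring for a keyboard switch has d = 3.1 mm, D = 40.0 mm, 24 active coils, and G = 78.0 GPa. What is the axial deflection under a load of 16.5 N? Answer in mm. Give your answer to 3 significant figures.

28.1 mm

k = Gd⁴/(8D³N_a) = (78.0×10³)(3.1⁴)/(8·40.0³·24) = 0.58622 N/mm
δ = F/k = 16.5 / 0.58622 = 28.146 mm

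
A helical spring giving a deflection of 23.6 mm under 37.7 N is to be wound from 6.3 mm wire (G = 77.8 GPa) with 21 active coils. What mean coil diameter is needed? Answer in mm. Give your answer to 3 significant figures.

Required rate k = F/δ = 37.7/23.6 = 1.5975 N/mm
D = (Gd⁴/(8N_a·k))^(1/3) = (77.8×10³·6.3⁴/(8·21·1.5975))^(1/3)
  = (456671)^(1/3) = 77.0077 mm

77.0 mm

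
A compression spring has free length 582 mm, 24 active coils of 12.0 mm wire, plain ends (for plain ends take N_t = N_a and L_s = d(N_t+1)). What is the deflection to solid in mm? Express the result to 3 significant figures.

N_t = 24; L_s = 12.0·25 = 300 mm
δ_solid = L₀ − L_s = 582 − 300 = 282 mm

282 mm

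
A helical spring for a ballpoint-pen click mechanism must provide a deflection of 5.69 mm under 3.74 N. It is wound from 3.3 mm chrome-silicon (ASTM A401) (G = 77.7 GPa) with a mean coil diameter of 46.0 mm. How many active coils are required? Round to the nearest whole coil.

18

Required rate k = F/δ = 3.74/5.69 = 0.65729 N/mm
N_a = Gd⁴/(8D³k) = (77.7×10³ × 3.3⁴)/(8 × 46.0³ × 0.65729)
    = 9.21461e+06 / 511827 = 18 → 18 coils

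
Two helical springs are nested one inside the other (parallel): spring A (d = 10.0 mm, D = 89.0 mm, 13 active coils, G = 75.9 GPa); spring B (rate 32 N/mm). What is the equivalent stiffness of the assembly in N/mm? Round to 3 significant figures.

42.4 N/mm

k_A = Gd⁴/(8D³N_a) = (75.9×10³)(10.0⁴)/(8·89.0³·13) = 10.352 N/mm
Parallel: k_eq = 10.352 + 32 = 42.352 N/mm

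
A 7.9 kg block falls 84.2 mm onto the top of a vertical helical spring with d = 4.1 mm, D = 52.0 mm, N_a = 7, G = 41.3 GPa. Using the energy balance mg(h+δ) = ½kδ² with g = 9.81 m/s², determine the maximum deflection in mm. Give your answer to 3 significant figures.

k = Gd⁴/(8D³N_a) = (41.3×10³)(4.1⁴)/(8·52.0³·7) = 1.4821 N/mm
W = mg = 7.9 × 9.81 = 77.499 N
½kδ² − Wδ − Wh = 0 → δ = (W + √(W² + 2kWh))/k
δ = (77.499 + √(6006.1 + 19343.1))/1.4821 = (77.499 + 159.21)/1.4821 = 159.71 mm

160 mm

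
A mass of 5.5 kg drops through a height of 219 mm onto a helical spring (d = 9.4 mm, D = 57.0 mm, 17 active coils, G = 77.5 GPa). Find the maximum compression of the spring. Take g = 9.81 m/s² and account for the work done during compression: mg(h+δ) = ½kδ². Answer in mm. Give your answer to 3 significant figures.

33.7 mm

k = Gd⁴/(8D³N_a) = (77.5×10³)(9.4⁴)/(8·57.0³·17) = 24.024 N/mm
W = mg = 5.5 × 9.81 = 53.955 N
½kδ² − Wδ − Wh = 0 → δ = (W + √(W² + 2kWh))/k
δ = (53.955 + √(2911.1 + 567748))/24.024 = (53.955 + 755.42)/24.024 = 33.69 mm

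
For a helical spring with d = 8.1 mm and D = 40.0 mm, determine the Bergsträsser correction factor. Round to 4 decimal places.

1.2985

C = D/d = 40.0/8.1 = 4.9383
K_B = (4C+2)/(4C−3) = 21.753/16.753 = 1.2985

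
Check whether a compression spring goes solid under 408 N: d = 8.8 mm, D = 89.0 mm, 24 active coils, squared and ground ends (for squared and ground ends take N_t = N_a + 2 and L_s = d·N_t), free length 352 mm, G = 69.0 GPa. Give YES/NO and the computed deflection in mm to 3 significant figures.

YES, δ = 133 mm

k = Gd⁴/(8D³N_a) = (69.0×10³)(8.8⁴)/(8·89.0³·24) = 3.0571 N/mm
N_t = 26; L_s = 8.8·26 = 228.8 mm; δ_solid = L₀ − L_s = 352 − 228.8 = 123.2 mm
δ = F/k = 408/3.0571 = 133.46 mm
δ ≥ δ_solid → spring goes solid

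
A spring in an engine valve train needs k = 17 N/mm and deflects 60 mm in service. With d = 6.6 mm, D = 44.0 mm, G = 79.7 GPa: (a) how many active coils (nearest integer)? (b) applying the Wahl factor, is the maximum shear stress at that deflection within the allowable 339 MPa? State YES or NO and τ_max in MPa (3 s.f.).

(a) 13 coils; (b) NO, τ_max = 489 MPa

N_a = Gd⁴/(8D³k) = (79.7×10³)(6.6⁴)/(8·44.0³·17) = 13.05 → N_a = 13
Actual rate k = Gd⁴/(8D³·13) = 17.07 N/mm
Working load F = kδ = 17.07·60 = 1024.2 N
C = 44.0/6.6 = 6.6667; K_W = (4C−1)/(4C−4)+0.615/C = 1.2246
τ_max = K_W·8FD/(πd³) = 1.2246·399.17 = 488.82 MPa
τ_max > 339 MPa → exceeds allowable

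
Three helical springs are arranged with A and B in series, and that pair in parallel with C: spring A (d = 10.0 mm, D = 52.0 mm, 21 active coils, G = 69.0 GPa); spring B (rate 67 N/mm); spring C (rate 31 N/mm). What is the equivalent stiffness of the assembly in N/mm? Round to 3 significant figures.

51.3 N/mm

k_A = Gd⁴/(8D³N_a) = (69.0×10³)(10.0⁴)/(8·52.0³·21) = 29.21 N/mm
Springs A,B series: k_AB = 1/(1/29.21+1/67) = 20.342 N/mm; parallel with C: k_eq = 20.342+31 = 51.342 N/mm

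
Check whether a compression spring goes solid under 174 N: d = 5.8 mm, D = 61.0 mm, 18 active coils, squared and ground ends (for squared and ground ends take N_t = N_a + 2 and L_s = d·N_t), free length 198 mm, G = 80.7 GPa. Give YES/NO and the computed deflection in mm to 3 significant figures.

NO, δ = 62.3 mm

k = Gd⁴/(8D³N_a) = (80.7×10³)(5.8⁴)/(8·61.0³·18) = 2.794 N/mm
N_t = 20; L_s = 5.8·20 = 116 mm; δ_solid = L₀ − L_s = 198 − 116 = 82 mm
δ = F/k = 174/2.794 = 62.275 mm
δ < δ_solid → spring does not go solid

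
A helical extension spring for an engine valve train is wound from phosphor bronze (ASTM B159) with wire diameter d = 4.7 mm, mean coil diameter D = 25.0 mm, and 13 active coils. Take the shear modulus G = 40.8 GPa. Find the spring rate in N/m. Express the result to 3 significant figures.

k = Gd⁴/(8D³N_a) = (40.8×10³ × 4.7⁴) / (8 × 25.0³ × 13)
  = 1.99091e+07 / 1.625e+06 = 12.252 N/mm = 12252 N/m

12300 N/m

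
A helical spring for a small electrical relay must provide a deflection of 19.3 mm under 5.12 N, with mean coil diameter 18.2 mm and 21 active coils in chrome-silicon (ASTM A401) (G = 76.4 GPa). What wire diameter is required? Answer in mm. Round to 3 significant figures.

1.37 mm

Required rate k = F/δ = 5.12/19.3 = 0.26528 N/mm
d = (8D³N_a·k / G)^(1/4) = (8·18.2³·21·0.26528 / (76.4×10³))^0.25
  = (3.5168)^0.25 = 1.3694 mm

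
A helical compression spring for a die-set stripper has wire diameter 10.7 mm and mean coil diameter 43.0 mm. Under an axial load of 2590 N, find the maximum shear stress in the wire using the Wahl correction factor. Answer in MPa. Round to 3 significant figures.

324 MPa

Spring index C = D/d = 43.0/10.7 = 4.0187
K_W = (4C−1)/(4C−4) + 0.615/C = 15.075/12.075 + 0.1530 = 1.4015
τ₀ = 8FD/(πd³) = 8·2590·43.0/(π·10.7³) = 890960/3848.6 = 231.5 MPa
τ_max = K·τ₀ = 1.4015 × 231.5 = 324.45 MPa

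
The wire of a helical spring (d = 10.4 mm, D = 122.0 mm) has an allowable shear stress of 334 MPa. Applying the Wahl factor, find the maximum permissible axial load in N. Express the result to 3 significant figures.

C = D/d = 122.0/10.4 = 11.7308
K_W = (4C−1)/(4C−4) + 0.615/C = 45.923/42.923 + 0.0524 = 1.1223
τ_max = K·8FD/(πd³) → F_max = τ_allow·πd³/(8DK)
F_max = 334·π·10.4³/(8·122.0·1.1223) = 1.1803e+06/1095.4 = 1077.5 N

1080 N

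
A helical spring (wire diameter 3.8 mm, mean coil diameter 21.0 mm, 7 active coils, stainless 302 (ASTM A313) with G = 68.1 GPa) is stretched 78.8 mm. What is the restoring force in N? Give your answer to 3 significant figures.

2160 N

k = Gd⁴/(8D³N_a) = (68.1×10³)(3.8⁴)/(8·21.0³·7) = 27.38 N/mm
F = k·δ = 27.38 × 78.8 = 2157.6 N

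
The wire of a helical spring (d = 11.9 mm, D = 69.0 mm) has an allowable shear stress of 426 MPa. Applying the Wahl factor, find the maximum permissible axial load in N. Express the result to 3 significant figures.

3240 N

C = D/d = 69.0/11.9 = 5.7983
K_W = (4C−1)/(4C−4) + 0.615/C = 22.193/19.193 + 0.1061 = 1.2624
τ_max = K·8FD/(πd³) → F_max = τ_allow·πd³/(8DK)
F_max = 426·π·11.9³/(8·69.0·1.2624) = 2.2553e+06/696.83 = 3236.5 N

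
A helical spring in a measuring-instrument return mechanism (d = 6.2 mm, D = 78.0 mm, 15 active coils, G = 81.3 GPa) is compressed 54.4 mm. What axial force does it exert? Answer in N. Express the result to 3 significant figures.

115 N

k = Gd⁴/(8D³N_a) = (81.3×10³)(6.2⁴)/(8·78.0³·15) = 2.1096 N/mm
F = k·δ = 2.1096 × 54.4 = 114.76 N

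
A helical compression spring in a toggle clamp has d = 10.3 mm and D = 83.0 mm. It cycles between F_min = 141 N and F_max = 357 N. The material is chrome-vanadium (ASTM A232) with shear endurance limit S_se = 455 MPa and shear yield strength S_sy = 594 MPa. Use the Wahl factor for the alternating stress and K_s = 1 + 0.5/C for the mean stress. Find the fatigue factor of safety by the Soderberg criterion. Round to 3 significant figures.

C = D/d = 83.0/10.3 = 8.0583; K_W = (4C−1)/(4C−4)+0.615/C = 1.1826; K_s = 1+0.5/C = 1.0620
F_a = (F_max−F_min)/2 = 108 N; F_m = (F_max+F_min)/2 = 249 N
τ_a = K_W·8F_aD/(πd³) = 1.1826 × 20.89 = 24.704 MPa
τ_m = K_s·8F_mD/(πd³) = 1.0620 × 48.162 = 51.151 MPa
Soderberg: 1/n_f = τ_a/S_se + τ_m/S_sy = 24.704/455 + 51.151/594 = 0.05429 + 0.08611 = 0.14041
n_f = 1/0.14041 = 7.122

7.12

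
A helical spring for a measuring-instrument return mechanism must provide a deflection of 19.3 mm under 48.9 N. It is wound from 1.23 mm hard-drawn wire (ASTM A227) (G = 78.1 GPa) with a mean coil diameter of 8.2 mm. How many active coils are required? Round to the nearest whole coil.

Required rate k = F/δ = 48.9/19.3 = 2.5337 N/mm
N_a = Gd⁴/(8D³k) = (78.1×10³ × 1.23⁴)/(8 × 8.2³ × 2.5337)
    = 178760 / 11175.9 = 16 → 16 coils

16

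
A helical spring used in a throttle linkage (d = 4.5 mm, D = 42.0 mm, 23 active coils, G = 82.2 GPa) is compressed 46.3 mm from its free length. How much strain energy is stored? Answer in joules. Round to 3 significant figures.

k = Gd⁴/(8D³N_a) = (82.2×10³)(4.5⁴)/(8·42.0³·23) = 2.4726 N/mm
U = ½kδ² = 0.5 × 2.4726 × 46.3² = 2650.3 N·mm = 2.6503 J

2.65 J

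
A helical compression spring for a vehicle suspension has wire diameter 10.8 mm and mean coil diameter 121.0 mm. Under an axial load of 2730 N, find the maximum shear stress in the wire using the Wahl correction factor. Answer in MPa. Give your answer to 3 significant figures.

753 MPa

Spring index C = D/d = 121.0/10.8 = 11.2037
K_W = (4C−1)/(4C−4) + 0.615/C = 43.815/40.815 + 0.0549 = 1.1284
τ₀ = 8FD/(πd³) = 8·2730·121.0/(π·10.8³) = 2.64264e+06/3957.5 = 667.75 MPa
τ_max = K·τ₀ = 1.1284 × 667.75 = 753.49 MPa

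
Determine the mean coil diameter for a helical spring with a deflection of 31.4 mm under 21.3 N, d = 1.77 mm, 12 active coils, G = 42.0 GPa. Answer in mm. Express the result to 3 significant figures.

18.5 mm

Required rate k = F/δ = 21.3/31.4 = 0.67834 N/mm
D = (Gd⁴/(8N_a·k))^(1/3) = (42.0×10³·1.77⁴/(8·12·0.67834))^(1/3)
  = (6330.25)^(1/3) = 18.4987 mm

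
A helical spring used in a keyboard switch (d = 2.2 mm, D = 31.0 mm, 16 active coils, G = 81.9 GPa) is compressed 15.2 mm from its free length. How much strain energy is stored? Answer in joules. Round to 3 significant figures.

0.0581 J

k = Gd⁴/(8D³N_a) = (81.9×10³)(2.2⁴)/(8·31.0³·16) = 0.50313 N/mm
U = ½kδ² = 0.5 × 0.50313 × 15.2² = 58.121 N·mm = 0.058121 J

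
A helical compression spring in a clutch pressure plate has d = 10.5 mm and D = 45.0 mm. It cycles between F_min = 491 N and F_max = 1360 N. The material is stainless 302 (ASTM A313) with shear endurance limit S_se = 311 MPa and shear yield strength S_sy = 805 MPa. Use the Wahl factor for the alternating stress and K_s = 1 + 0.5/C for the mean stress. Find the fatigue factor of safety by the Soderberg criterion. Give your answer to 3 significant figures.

3.16

C = D/d = 45.0/10.5 = 4.2857; K_W = (4C−1)/(4C−4)+0.615/C = 1.3718; K_s = 1+0.5/C = 1.1167
F_a = (F_max−F_min)/2 = 434.5 N; F_m = (F_max+F_min)/2 = 925.5 N
τ_a = K_W·8F_aD/(πd³) = 1.3718 × 43.011 = 59 MPa
τ_m = K_s·8F_mD/(πd³) = 1.1167 × 91.614 = 102.3 MPa
Soderberg: 1/n_f = τ_a/S_se + τ_m/S_sy = 59/311 + 102.3/805 = 0.18971 + 0.12708 = 0.31679
n_f = 1/0.31679 = 3.157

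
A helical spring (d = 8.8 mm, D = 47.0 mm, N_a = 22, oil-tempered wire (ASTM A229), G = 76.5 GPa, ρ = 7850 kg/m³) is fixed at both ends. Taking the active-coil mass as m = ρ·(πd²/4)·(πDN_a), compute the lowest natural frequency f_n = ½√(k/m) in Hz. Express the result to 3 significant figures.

k = Gd⁴/(8D³N_a) = (76.5×10³)(8.8⁴)/(8·47.0³·22) = 25.106 N/mm = 25106 N/m
Wire length L = πDN_a = π·47.0·22 = 3248.4 mm
m = ρ·(πd²/4)·L = 7850 × 60.821×10⁻⁶ m² × 3.2484 m = 1.5509 kg
f_n = ½√(k/m) = 0.5·√(25106/1.5509) = 0.5·√(16188) = 63.616 Hz

63.6 Hz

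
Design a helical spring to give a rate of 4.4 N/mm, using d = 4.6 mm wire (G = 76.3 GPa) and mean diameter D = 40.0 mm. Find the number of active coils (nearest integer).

15

N_a = Gd⁴/(8D³k) = (76.3×10³ × 4.6⁴)/(8 × 40.0³ × 4.4)
    = 3.4163e+07 / 2.2528e+06 = 15.16 → 15 coils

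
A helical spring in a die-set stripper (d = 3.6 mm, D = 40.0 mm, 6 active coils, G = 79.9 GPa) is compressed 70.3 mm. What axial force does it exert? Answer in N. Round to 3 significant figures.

k = Gd⁴/(8D³N_a) = (79.9×10³)(3.6⁴)/(8·40.0³·6) = 4.3685 N/mm
F = k·δ = 4.3685 × 70.3 = 307.11 N

307 N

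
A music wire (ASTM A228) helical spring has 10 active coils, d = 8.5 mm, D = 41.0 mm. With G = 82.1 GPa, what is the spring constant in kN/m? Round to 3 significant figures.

k = Gd⁴/(8D³N_a) = (82.1×10³ × 8.5⁴) / (8 × 41.0³ × 10)
  = 4.28567e+08 / 5.51368e+06 = 77.728 N/mm

77.7 kN/m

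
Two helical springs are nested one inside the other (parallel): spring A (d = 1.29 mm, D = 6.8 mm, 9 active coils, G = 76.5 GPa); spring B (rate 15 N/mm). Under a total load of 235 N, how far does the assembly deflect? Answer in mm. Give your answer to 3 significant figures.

9.65 mm

k_A = Gd⁴/(8D³N_a) = (76.5×10³)(1.29⁴)/(8·6.8³·9) = 9.3575 N/mm
Parallel: k_eq = 9.3575 + 15 = 24.358 N/mm
δ = F/k_eq = 235/24.358 = 9.6479 mm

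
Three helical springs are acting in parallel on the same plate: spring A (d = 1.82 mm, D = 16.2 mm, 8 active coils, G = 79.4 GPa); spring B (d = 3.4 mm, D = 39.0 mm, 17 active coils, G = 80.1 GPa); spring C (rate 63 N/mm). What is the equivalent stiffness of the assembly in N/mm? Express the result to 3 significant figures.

67.5 N/mm

k_A = Gd⁴/(8D³N_a) = (79.4×10³)(1.82⁴)/(8·16.2³·8) = 3.2017 N/mm
k_B = Gd⁴/(8D³N_a) = (80.1×10³)(3.4⁴)/(8·39.0³·17) = 1.3268 N/mm
Parallel: k_eq = 3.2017 + 1.3268 + 63 = 67.529 N/mm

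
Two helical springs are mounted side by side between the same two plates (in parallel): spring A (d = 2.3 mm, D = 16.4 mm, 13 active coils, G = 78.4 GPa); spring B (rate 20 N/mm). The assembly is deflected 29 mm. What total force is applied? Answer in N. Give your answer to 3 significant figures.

719 N

k_A = Gd⁴/(8D³N_a) = (78.4×10³)(2.3⁴)/(8·16.4³·13) = 4.7826 N/mm
Parallel: k_eq = 4.7826 + 20 = 24.783 N/mm
F = k_eq·δ = 24.783·29 = 718.69 N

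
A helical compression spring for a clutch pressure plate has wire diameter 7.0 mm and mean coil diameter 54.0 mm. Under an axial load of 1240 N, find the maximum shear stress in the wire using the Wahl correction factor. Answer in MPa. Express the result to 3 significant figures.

Spring index C = D/d = 54.0/7.0 = 7.7143
K_W = (4C−1)/(4C−4) + 0.615/C = 29.857/26.857 + 0.0797 = 1.1914
τ₀ = 8FD/(πd³) = 8·1240·54.0/(π·7.0³) = 535680/1077.6 = 497.12 MPa
τ_max = K·τ₀ = 1.1914 × 497.12 = 592.28 MPa

592 MPa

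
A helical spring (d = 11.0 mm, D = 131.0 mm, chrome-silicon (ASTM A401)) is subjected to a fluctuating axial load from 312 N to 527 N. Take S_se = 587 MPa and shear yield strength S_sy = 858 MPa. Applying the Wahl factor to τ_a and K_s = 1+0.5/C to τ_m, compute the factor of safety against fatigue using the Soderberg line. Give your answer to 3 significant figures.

C = D/d = 131.0/11.0 = 11.9091; K_W = (4C−1)/(4C−4)+0.615/C = 1.1204; K_s = 1+0.5/C = 1.0420
F_a = (F_max−F_min)/2 = 107.5 N; F_m = (F_max+F_min)/2 = 419.5 N
τ_a = K_W·8F_aD/(πd³) = 1.1204 × 26.943 = 30.186 MPa
τ_m = K_s·8F_mD/(πd³) = 1.0420 × 105.14 = 109.55 MPa
Soderberg: 1/n_f = τ_a/S_se + τ_m/S_sy = 30.186/587 + 109.55/858 = 0.05142 + 0.12768 = 0.17911
n_f = 1/0.17911 = 5.583

5.58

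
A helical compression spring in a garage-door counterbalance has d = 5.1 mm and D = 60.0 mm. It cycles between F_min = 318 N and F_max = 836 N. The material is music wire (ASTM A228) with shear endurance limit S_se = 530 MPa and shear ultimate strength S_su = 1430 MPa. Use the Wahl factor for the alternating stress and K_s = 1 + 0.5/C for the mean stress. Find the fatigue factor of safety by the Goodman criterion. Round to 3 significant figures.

C = D/d = 60.0/5.1 = 11.7647; K_W = (4C−1)/(4C−4)+0.615/C = 1.1219; K_s = 1+0.5/C = 1.0425
F_a = (F_max−F_min)/2 = 259 N; F_m = (F_max+F_min)/2 = 577 N
τ_a = K_W·8F_aD/(πd³) = 1.1219 × 298.32 = 334.7 MPa
τ_m = K_s·8F_mD/(πd³) = 1.0425 × 664.59 = 692.84 MPa
Goodman: 1/n_f = τ_a/S_se + τ_m/S_su = 334.7/530 + 692.84/1430 = 0.63151 + 0.48450 = 1.116
n_f = 1/1.116 = 0.8961

0.896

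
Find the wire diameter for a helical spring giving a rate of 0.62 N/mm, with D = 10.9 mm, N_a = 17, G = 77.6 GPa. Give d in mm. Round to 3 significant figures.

d = (8D³N_a·k / G)^(1/4) = (8·10.9³·17·0.62 / (77.6×10³))^0.25
  = (1.4072)^0.25 = 1.0891 mm

1.09 mm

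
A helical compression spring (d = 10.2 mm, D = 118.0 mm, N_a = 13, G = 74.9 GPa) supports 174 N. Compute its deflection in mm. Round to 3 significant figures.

36.7 mm

k = Gd⁴/(8D³N_a) = (74.9×10³)(10.2⁴)/(8·118.0³·13) = 4.7446 N/mm
δ = F/k = 174 / 4.7446 = 36.673 mm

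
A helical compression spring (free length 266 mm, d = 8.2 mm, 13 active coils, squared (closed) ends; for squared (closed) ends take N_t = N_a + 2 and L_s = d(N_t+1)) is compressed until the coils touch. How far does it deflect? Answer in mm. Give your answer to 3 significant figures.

135 mm

N_t = 15; L_s = 8.2·16 = 131.2 mm
δ_solid = L₀ − L_s = 266 − 131.2 = 134.8 mm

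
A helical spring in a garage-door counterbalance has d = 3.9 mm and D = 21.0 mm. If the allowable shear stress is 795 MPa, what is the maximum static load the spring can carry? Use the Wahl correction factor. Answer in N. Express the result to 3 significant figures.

C = D/d = 21.0/3.9 = 5.3846
K_W = (4C−1)/(4C−4) + 0.615/C = 20.538/17.538 + 0.1142 = 1.2853
τ_max = K·8FD/(πd³) → F_max = τ_allow·πd³/(8DK)
F_max = 795·π·3.9³/(8·21.0·1.2853) = 1.4815e+05/215.92 = 686.13 N

686 N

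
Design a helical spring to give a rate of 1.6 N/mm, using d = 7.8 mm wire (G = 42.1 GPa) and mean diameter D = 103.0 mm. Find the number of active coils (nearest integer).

N_a = Gd⁴/(8D³k) = (42.1×10³ × 7.8⁴)/(8 × 103.0³ × 1.6)
    = 1.55833e+08 / 1.39869e+07 = 11.14 → 11 coils

11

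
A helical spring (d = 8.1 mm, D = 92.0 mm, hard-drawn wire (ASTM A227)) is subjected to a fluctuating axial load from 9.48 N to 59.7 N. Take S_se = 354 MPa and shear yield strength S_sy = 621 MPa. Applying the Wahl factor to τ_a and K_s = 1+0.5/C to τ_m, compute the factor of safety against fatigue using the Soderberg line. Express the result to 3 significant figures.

C = D/d = 92.0/8.1 = 11.3580; K_W = (4C−1)/(4C−4)+0.615/C = 1.1266; K_s = 1+0.5/C = 1.0440
F_a = (F_max−F_min)/2 = 25.11 N; F_m = (F_max+F_min)/2 = 34.59 N
τ_a = K_W·8F_aD/(πd³) = 1.1266 × 11.069 = 12.47 MPa
τ_m = K_s·8F_mD/(πd³) = 1.0440 × 15.248 = 15.92 MPa
Soderberg: 1/n_f = τ_a/S_se + τ_m/S_sy = 12.47/354 + 15.92/621 = 0.03523 + 0.02564 = 0.060862
n_f = 1/0.060862 = 16.43

16.4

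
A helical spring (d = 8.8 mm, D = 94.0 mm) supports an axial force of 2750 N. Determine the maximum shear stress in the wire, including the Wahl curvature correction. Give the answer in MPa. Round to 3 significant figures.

1100 MPa

Spring index C = D/d = 94.0/8.8 = 10.6818
K_W = (4C−1)/(4C−4) + 0.615/C = 41.727/38.727 + 0.0576 = 1.1350
τ₀ = 8FD/(πd³) = 8·2750·94.0/(π·8.8³) = 2.068e+06/2140.9 = 965.95 MPa
τ_max = K·τ₀ = 1.1350 × 965.95 = 1096.4 MPa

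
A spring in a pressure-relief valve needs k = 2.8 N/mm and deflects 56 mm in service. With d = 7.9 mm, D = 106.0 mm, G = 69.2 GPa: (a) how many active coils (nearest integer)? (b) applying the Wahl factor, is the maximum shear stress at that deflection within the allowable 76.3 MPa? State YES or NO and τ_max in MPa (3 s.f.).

(a) 10 coils; (b) NO, τ_max = 95.9 MPa

N_a = Gd⁴/(8D³k) = (69.2×10³)(7.9⁴)/(8·106.0³·2.8) = 10.1 → N_a = 10
Actual rate k = Gd⁴/(8D³·10) = 2.8288 N/mm
Working load F = kδ = 2.8288·56 = 158.41 N
C = 106.0/7.9 = 13.4177; K_W = (4C−1)/(4C−4)+0.615/C = 1.1062
τ_max = K_W·8FD/(πd³) = 1.1062·86.728 = 95.941 MPa
τ_max > 76.3 MPa → exceeds allowable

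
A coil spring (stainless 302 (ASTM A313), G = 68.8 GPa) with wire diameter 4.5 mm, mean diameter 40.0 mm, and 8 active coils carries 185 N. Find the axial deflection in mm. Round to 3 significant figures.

26.9 mm

k = Gd⁴/(8D³N_a) = (68.8×10³)(4.5⁴)/(8·40.0³·8) = 6.8878 N/mm
δ = F/k = 185 / 6.8878 = 26.859 mm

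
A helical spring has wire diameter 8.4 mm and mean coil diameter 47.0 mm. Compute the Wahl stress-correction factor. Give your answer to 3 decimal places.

C = D/d = 47.0/8.4 = 5.5952
K_W = (4C−1)/(4C−4) + 0.615/C = 21.381/18.381 + 0.1099 = 1.2731

1.273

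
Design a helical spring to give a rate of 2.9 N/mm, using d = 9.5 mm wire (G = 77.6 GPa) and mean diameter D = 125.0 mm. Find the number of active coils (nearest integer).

14

N_a = Gd⁴/(8D³k) = (77.6×10³ × 9.5⁴)/(8 × 125.0³ × 2.9)
    = 6.32057e+08 / 4.53125e+07 = 13.95 → 14 coils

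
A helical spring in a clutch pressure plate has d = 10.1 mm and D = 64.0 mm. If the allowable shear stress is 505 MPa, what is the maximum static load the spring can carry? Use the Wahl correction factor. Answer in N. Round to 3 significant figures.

2580 N

C = D/d = 64.0/10.1 = 6.3366
K_W = (4C−1)/(4C−4) + 0.615/C = 24.347/21.347 + 0.0971 = 1.2376
τ_max = K·8FD/(πd³) → F_max = τ_allow·πd³/(8DK)
F_max = 505·π·10.1³/(8·64.0·1.2376) = 1.6346e+06/633.65 = 2579.6 N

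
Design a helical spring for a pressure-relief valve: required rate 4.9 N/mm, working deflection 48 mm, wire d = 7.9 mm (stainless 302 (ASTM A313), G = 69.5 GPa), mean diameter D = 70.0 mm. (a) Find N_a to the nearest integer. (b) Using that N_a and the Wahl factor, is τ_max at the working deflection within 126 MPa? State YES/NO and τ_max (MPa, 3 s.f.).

N_a = Gd⁴/(8D³k) = (69.5×10³)(7.9⁴)/(8·70.0³·4.9) = 20.13 → N_a = 20
Actual rate k = Gd⁴/(8D³·20) = 4.9326 N/mm
Working load F = kδ = 4.9326·48 = 236.77 N
C = 70.0/7.9 = 8.8608; K_W = (4C−1)/(4C−4)+0.615/C = 1.1648
τ_max = K_W·8FD/(πd³) = 1.1648·85.601 = 99.709 MPa
τ_max ≤ 126 MPa → acceptable

(a) 20 coils; (b) YES, τ_max = 99.7 MPa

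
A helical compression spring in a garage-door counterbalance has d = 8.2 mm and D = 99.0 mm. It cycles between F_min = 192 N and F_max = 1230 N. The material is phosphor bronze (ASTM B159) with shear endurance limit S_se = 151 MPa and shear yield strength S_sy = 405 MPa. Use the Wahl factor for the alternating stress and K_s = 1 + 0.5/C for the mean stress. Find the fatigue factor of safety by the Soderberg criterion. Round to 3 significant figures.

C = D/d = 99.0/8.2 = 12.0732; K_W = (4C−1)/(4C−4)+0.615/C = 1.1187; K_s = 1+0.5/C = 1.0414
F_a = (F_max−F_min)/2 = 519 N; F_m = (F_max+F_min)/2 = 711 N
τ_a = K_W·8F_aD/(πd³) = 1.1187 × 237.3 = 265.46 MPa
τ_m = K_s·8F_mD/(πd³) = 1.0414 × 325.09 = 338.55 MPa
Soderberg: 1/n_f = τ_a/S_se + τ_m/S_sy = 265.46/151 + 338.55/405 = 1.75803 + 0.83593 = 2.594
n_f = 1/2.594 = 0.3855

0.386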